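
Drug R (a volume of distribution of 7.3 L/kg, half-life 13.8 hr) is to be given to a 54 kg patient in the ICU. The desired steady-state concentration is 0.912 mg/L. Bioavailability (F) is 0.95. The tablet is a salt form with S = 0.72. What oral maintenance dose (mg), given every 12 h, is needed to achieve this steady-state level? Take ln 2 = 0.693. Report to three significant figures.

317 mg

Vd(total) = 54 kg × 7.3 L/kg = 394.2 L
k = 0.693/13.8 = 0.05022 h⁻¹, so CL = k·Vd = 0.05022 × 394.2 = 19.80 L/h
D = CL × Css × τ / F / S = 19.80 × 0.912 × 12 / 0.95 / 0.72 = 316.8 mg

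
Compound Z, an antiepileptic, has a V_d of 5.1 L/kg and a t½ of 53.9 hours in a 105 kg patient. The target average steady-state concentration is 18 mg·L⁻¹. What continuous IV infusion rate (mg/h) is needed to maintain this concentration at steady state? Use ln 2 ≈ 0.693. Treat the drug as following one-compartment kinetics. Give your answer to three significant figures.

124 mg/h

Vd = 5.1 L/kg × 105 kg = 535.5 L
CL = ln 2 · Vd / t½ = 0.693 × 535.5 / 53.9 = 6.885 L/h
Infusion rate = CL × Css = 6.885 × 18 = 123.9 mg/h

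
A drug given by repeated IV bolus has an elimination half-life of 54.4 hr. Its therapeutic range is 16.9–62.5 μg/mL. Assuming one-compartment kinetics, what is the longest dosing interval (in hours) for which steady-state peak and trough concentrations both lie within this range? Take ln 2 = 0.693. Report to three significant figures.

k = 0.693 / t½ = 0.693 / 54.4 = 0.01274 h⁻¹
Between IV bolus doses, concentration decays as C = C₀·e^(−kτ), so C_peak/C_trough = e^(kτ).
τ_max = ln(C_peak/C_trough) / k = ln(62.5/16.9) / 0.01274 = 1.308 / 0.01274 = 102.7 h

103 h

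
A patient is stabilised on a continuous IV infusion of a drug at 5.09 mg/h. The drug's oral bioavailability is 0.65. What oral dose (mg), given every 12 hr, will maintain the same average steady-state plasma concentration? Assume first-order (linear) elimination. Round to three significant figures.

To maintain the same Css, the systemic dosing rate must be unchanged: F·D/τ = infusion rate.
D = rate × τ / F = 5.09 × 12 / 0.65 = 93.97 mg

94.0 mg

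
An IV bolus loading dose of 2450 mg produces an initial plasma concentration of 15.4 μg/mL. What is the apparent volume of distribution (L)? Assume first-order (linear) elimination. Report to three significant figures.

Immediately after an IV bolus, C₀ = Dose / Vd, so Vd = Dose / C₀.
Vd = 2450 / 15.4 = 159.1 L

159 L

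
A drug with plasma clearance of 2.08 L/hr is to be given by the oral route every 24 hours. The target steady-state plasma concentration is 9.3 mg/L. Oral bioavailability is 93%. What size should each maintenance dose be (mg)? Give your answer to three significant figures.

499 mg

At steady state, dose per interval replaces the amount cleared in that interval: F·D/τ = CL·Css.
D = CL × Css × τ / F = 2.080 × 9.3 × 24 / 0.93 = 499.2 mg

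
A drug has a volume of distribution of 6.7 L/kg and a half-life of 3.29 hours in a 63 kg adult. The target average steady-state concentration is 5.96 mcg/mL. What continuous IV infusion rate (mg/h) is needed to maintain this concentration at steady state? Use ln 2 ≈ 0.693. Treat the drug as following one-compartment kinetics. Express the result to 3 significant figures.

Vd = 6.7 L/kg × 63 kg = 422.1 L
k = 0.693/3.29 = 0.2106 h⁻¹, so CL = k·Vd = 0.2106 × 422.1 = 88.89 L/h
Infusion rate = CL × Css = 88.89 × 5.96 = 529.8 mg/h

530 mg/h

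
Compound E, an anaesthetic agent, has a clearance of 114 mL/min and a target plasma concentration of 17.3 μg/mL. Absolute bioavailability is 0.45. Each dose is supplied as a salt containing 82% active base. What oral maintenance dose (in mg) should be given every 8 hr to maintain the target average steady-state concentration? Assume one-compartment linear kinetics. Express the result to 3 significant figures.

2570 mg

CL = 114 mL/min = 114 × 0.06 = 6.840 L/h
D = CL × Css × τ / F / S = 6.840 × 17.3 × 8 / 0.45 / 0.82 = 2565 mg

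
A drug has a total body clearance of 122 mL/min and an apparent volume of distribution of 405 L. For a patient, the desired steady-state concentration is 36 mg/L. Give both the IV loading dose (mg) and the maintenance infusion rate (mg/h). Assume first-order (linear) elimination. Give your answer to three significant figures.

Loading: fill Vd to C_target → 405.0 L × 36 mg/L = 14580 mg
CL = 122 mL/min = 122 × 0.06 = 7.320 L/h
Maintenance: replace elimination → rate = CL × Css = 7.320 × 36 = 263.5 mg/h

(a) 14600 mg; (b) 264 mg/h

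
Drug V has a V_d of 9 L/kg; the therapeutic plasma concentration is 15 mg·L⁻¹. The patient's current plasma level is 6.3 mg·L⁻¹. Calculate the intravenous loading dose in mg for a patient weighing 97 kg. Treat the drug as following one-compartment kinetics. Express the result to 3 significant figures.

Vd = 9 L/kg × 97 kg = 873.0 L
Concentration deficit ΔC = 15 − 6.3 = 8.700 mg/L
LD = Vd × ΔC = 873.0 × 8.700 = 7595 mg

7600 mg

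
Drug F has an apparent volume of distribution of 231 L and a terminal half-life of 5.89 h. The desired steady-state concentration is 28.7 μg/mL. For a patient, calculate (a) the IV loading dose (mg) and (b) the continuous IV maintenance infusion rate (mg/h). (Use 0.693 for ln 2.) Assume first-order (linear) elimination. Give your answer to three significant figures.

(a) 6630 mg; (b) 780 mg/h

LD = Vd × C = 231.0 × 28.7 = 6630 mg
CL = 0.693 × Vd / t½ = 0.693 × 231.0 / 5.89 = 27.18 L/h
Infusion rate = CL × Css = 27.18 × 28.7 = 780.1 mg/h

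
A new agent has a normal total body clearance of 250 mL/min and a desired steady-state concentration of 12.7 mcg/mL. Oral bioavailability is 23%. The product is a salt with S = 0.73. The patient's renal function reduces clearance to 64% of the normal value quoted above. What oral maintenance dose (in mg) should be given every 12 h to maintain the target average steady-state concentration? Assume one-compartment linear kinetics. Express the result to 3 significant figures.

CL = 250 mL/min × 60/1000 = 15.00 L/h
Patient clearance = 0.64 × 15.00 = 9.600 L/h
D = CL × Css × τ / F / S = 9.600 × 12.7 × 12 / 0.23 / 0.73 = 8714 mg

8710 mg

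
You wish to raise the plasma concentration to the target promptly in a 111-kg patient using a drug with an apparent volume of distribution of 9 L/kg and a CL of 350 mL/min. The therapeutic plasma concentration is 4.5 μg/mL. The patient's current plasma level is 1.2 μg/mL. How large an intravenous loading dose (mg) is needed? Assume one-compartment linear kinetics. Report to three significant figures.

3300 mg

Vd(total) = 111 kg × 9 L/kg = 999.0 L
The loading dose fills Vd to the target concentration; clearance is irrelevant here.
Concentration deficit ΔC = 4.5 − 1.2 = 3.300 mg/L
LD = Vd × ΔC = 999.0 × 3.300 = 3297 mg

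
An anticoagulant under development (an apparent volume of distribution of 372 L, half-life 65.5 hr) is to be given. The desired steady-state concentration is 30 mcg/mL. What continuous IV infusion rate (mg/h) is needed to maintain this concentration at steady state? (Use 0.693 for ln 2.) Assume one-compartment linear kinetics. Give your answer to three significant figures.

118 mg/h

CL = ln 2 · Vd / t½ = 0.693 × 372.0 / 65.5 = 3.936 L/h
Infusion rate = CL × Css = 3.936 × 30 = 118.1 mg/h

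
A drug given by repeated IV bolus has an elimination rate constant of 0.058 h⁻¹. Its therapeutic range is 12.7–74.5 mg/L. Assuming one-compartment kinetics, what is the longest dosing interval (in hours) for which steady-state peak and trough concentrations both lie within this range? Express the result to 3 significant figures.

Between IV bolus doses, concentration decays as C = C₀·e^(−kτ), so C_peak/C_trough = e^(kτ).
τ_max = ln(C_peak/C_trough) / k = ln(74.5/12.7) / 0.05800 = 1.769 / 0.05800 = 30.50 h

30.5 h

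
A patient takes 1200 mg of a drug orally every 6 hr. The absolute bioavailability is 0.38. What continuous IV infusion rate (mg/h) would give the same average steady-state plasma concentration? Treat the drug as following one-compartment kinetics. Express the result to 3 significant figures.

76.0 mg/h

Equivalent systemic input: infusion rate = F·D/τ.
Rate = 0.38 × 1200 / 6 = 76.00 mg/h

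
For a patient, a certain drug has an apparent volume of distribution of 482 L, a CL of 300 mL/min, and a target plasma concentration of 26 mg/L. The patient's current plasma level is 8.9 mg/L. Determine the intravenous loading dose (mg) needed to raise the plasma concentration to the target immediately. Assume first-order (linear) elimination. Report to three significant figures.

Concentration deficit ΔC = 26 − 8.9 = 17.10 mg/L
LD = Vd × ΔC = 482.0 × 17.10 = 8242 mg

8240 mg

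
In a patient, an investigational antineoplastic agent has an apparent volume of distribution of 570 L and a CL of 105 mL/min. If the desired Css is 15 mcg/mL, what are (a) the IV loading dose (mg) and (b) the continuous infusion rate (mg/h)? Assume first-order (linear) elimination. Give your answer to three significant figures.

(a) 8550 mg; (b) 94.5 mg/h

Loading: fill Vd to C_target → 570.0 L × 15 mg/L = 8550 mg
Convert clearance: 105 mL/min × 60 min/h ÷ 1000 mL/L = 6.300 L/h
Maintenance infusion rate = CL × Css = 6.300 × 15 = 94.50 mg/h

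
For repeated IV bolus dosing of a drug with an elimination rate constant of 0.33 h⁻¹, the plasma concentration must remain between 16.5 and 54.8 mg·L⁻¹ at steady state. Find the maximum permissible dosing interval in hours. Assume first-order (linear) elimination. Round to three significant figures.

3.64 h

Between IV bolus doses, concentration decays as C = C₀·e^(−kτ), so C_peak/C_trough = e^(kτ).
τ_max = ln(C_peak/C_trough) / k = ln(54.8/16.5) / 0.3300 = 1.200 / 0.3300 = 3.636 h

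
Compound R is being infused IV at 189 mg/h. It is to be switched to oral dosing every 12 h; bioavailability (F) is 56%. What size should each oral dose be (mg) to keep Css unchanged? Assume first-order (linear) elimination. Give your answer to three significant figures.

To maintain the same Css, the systemic dosing rate must be unchanged: F·D/τ = infusion rate.
D = rate × τ / F = 189 × 12 / 0.56 = 4050 mg

4050 mg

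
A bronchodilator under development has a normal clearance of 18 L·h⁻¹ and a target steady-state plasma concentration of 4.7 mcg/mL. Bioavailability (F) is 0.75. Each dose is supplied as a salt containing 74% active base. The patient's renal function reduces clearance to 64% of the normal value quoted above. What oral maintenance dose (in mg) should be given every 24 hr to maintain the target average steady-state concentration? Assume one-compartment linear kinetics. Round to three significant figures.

Patient clearance = 0.64 × 18.00 = 11.52 L/h
At steady state, dose per interval replaces the amount cleared in that interval: F·S·D/τ = CL·Css.
D = CL × Css × τ / F / S = 11.52 × 4.7 × 24 / 0.75 / 0.74 = 2341 mg

2340 mg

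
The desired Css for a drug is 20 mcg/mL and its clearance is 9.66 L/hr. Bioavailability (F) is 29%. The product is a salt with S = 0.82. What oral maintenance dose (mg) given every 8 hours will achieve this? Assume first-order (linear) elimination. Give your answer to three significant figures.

6500 mg

D = CL × Css × τ / F / S = 9.660 × 20 × 8 / 0.29 / 0.82 = 6500 mg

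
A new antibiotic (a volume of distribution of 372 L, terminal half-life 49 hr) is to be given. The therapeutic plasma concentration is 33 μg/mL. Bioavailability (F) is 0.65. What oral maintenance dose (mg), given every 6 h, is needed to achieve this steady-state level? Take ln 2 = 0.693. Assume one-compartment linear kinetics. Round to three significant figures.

CL = 0.693 × Vd / t½ = 0.693 × 372.0 / 49 = 5.261 L/h
D = CL × Css × τ / F = 5.261 × 33 × 6 / 0.65 = 1603 mg

1600 mg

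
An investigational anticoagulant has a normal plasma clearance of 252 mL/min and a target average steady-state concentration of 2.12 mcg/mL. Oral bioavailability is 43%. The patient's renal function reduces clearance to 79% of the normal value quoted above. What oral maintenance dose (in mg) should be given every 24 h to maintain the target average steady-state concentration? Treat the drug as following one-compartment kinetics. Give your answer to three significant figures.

Convert clearance: 252 mL/min × 60 min/h ÷ 1000 mL/L = 15.12 L/h
Patient clearance = 0.79 × 15.12 = 11.94 L/h
D = CL × Css × τ / F = 11.94 × 2.12 × 24 / 0.43 = 1413 mg

1410 mg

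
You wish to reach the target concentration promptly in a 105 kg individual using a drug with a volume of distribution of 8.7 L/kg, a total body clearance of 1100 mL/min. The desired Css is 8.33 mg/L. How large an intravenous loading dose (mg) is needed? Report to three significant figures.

Vd = 8.7 L/kg × 105 kg = 913.5 L
The loading dose fills Vd to the target concentration; clearance is irrelevant here.
LD = Vd × C = 913.5 × 8.330 = 7609 mg

7610 mg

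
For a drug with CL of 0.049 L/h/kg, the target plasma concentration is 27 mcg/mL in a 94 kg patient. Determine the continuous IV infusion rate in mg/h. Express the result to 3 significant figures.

124 mg/h

CL = 0.049 L/h/kg × 94 kg = 4.606 L/h
Rate = CL × Css = 4.606 × 27 = 124.4 mg/h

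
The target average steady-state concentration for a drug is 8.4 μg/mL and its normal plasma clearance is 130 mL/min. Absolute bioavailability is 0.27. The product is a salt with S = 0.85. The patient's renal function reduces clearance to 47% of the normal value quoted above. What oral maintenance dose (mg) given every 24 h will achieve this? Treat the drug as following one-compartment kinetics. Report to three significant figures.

3220 mg

Convert clearance: 130 mL/min × 60 min/h ÷ 1000 mL/L = 7.800 L/h
Patient clearance = 0.47 × 7.800 = 3.666 L/h
D = CL × Css × τ / F / S = 3.666 × 8.4 × 24 / 0.27 / 0.85 = 3220 mg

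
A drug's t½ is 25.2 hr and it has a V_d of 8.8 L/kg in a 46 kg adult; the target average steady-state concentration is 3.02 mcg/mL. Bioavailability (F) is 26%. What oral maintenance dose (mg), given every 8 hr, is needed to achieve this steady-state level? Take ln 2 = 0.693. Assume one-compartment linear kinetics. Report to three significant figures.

Total Vd = 8.8 × 46 = 404.8 L
CL = ln 2 · Vd / t½ = 0.693 × 404.8 / 25.2 = 11.13 L/h
D = CL × Css × τ / F = 11.13 × 3.02 × 8 / 0.26 = 1034 mg

1030 mg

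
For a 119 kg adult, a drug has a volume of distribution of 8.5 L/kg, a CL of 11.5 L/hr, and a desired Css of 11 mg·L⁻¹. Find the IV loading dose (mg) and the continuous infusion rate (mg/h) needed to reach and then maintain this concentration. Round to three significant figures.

(a) 11100 mg; (b) 127 mg/h

Total Vd = 8.5 × 119 = 1012 L
Loading dose = Vd × C = 1012 × 11 = 11130 mg
Infusion rate = 11.50 L/h × 11 mg/L = 126.5 mg/h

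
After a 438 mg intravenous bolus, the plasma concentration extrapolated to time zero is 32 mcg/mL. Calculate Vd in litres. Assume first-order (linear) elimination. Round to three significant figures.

Immediately after an IV bolus, C₀ = Dose / Vd, so Vd = Dose / C₀.
Vd = 438 / 32 = 13.69 L

13.7 L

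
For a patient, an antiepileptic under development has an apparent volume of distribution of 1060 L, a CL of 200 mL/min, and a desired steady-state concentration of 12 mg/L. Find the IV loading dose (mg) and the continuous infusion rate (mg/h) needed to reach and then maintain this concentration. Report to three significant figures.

Loading: fill Vd to C_target → 1060 L × 12 mg/L = 12720 mg
CL = 200 mL/min × 60/1000 = 12.00 L/h
Maintenance infusion rate = CL × Css = 12.00 × 12 = 144.0 mg/h

(a) 12700 mg; (b) 144 mg/h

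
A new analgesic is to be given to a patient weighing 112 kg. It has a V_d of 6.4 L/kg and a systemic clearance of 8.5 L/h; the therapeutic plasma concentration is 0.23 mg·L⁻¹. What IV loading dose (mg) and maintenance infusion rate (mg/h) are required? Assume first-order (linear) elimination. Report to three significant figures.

(a) 165 mg; (b) 1.96 mg/h

Total Vd = 6.4 × 112 = 716.8 L
Loading dose = Vd × C = 716.8 × 0.23 = 164.9 mg
Maintenance infusion rate = CL × Css = 8.500 × 0.23 = 1.955 mg/h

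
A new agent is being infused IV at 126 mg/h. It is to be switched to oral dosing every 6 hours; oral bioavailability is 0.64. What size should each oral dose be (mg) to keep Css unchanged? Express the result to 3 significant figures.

1180 mg

To maintain the same Css, the systemic dosing rate must be unchanged: F·D/τ = infusion rate.
D = rate × τ / F = 126 × 6 / 0.64 = 1181 mg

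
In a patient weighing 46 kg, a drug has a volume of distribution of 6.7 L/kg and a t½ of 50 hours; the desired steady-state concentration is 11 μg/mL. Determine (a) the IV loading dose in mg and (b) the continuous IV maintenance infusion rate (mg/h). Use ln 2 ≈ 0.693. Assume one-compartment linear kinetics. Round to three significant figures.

Total Vd = 6.7 × 46 = 308.2 L
LD = Vd × C = 308.2 × 11 = 3390 mg
CL = 0.693 × Vd / t½ = 0.693 × 308.2 / 50 = 4.272 L/h
Infusion rate = CL × Css = 4.272 × 11 = 46.99 mg/h

(a) 3390 mg; (b) 47.0 mg/h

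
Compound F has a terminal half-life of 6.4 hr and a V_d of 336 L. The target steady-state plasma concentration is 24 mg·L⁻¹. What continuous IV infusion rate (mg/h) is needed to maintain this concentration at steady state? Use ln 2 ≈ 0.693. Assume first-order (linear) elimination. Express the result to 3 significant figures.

CL = 0.693 × Vd / t½ = 0.693 × 336.0 / 6.4 = 36.38 L/h
Infusion rate = CL × Css = 36.38 × 24 = 873.1 mg/h

873 mg/h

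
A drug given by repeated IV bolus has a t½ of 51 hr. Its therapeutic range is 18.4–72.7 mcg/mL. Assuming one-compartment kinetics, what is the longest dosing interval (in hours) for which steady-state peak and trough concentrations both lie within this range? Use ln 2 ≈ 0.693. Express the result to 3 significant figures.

k = 0.693 / t½ = 0.693 / 51 = 0.01359 h⁻¹
Between IV bolus doses, concentration decays as C = C₀·e^(−kτ), so C_peak/C_trough = e^(kτ).
τ_max = ln(C_peak/C_trough) / k = ln(72.7/18.4) / 0.01359 = 1.374 / 0.01359 = 101.1 h

101 h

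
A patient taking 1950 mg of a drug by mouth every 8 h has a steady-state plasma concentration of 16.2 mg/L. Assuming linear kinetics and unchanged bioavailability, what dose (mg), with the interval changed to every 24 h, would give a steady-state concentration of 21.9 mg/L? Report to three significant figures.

For first-order elimination, Css ∝ F·D/(CL·τ); F and CL are unchanged, so Css ∝ D/τ.
D₂ = D₁ × (Css,target / Css,current) × (τ₂/τ₁) = 1950 × (21.9/16.2) × (24/8) = 7908 mg

7910 mg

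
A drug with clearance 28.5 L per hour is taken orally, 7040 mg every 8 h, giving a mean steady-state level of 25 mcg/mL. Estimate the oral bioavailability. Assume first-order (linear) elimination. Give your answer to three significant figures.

0.810

F·D/τ = CL·Css at steady state → F = CL·Css·τ / D.
F = 28.5 × 25 × 8 / 7040 = 0.810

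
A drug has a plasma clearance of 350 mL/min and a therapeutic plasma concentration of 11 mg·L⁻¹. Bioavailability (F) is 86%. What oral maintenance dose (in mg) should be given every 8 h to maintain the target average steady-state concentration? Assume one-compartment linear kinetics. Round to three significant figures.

CL = 350 mL/min = 350 × 0.06 = 21.00 L/h
At steady state, dose per interval replaces the amount cleared in that interval: F·D/τ = CL·Css.
D = CL × Css × τ / F = 21.00 × 11 × 8 / 0.86 = 2149 mg

2150 mg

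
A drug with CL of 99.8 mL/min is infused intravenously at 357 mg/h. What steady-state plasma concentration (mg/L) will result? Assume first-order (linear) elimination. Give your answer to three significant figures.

Convert clearance: 99.8 mL/min × 60 min/h ÷ 1000 mL/L = 5.988 L/h
Css = rate / CL = 357 / 5.988 = 59.62 mg/L

59.6 mg/L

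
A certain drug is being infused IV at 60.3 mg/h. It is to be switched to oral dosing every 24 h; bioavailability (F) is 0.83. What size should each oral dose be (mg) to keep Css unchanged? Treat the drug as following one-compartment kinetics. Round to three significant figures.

To maintain the same Css, the systemic dosing rate must be unchanged: F·D/τ = infusion rate.
D = rate × τ / F = 60.3 × 24 / 0.83 = 1744 mg

1740 mg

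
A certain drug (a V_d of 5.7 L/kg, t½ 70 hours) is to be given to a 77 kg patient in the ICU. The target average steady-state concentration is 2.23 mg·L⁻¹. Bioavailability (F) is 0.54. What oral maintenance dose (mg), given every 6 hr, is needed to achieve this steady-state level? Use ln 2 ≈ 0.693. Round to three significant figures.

108 mg

Vd = 5.7 L/kg × 77 kg = 438.9 L
CL = ln 2 · Vd / t½ = 0.693 × 438.9 / 70 = 4.345 L/h
D = CL × Css × τ / F = 4.345 × 2.23 × 6 / 0.54 = 107.7 mg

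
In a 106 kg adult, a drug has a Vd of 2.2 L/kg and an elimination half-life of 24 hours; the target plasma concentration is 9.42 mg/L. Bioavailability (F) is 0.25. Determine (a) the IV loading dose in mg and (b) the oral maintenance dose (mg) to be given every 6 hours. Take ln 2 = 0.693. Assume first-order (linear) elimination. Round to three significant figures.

Vd(total) = 106 kg × 2.2 L/kg = 233.2 L
LD = Vd × C = 233.2 × 9.42 = 2197 mg
CL = 0.693 × Vd / t½ = 0.693 × 233.2 / 24 = 6.734 L/h
D = CL × Css × τ / F = 6.734 × 9.42 × 6 / 0.25 = 1522 mg

(a) 2200 mg; (b) 1520 mg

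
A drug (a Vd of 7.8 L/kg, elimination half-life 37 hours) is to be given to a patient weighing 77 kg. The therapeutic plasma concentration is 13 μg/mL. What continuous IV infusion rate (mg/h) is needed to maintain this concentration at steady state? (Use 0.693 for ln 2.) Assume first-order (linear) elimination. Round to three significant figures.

Vd = 7.8 L/kg × 77 kg = 600.6 L
CL = ln 2 · Vd / t½ = 0.693 × 600.6 / 37 = 11.25 L/h
Infusion rate = CL × Css = 11.25 × 13 = 146.3 mg/h

146 mg/h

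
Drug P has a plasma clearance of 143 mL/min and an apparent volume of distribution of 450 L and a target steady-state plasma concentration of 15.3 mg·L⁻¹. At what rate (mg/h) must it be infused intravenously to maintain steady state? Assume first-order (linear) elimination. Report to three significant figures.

Convert clearance: 143 mL/min × 60 min/h ÷ 1000 mL/L = 8.580 L/h
R₀ = 8.580 × 15.3 = 131.3 mg/h

131 mg/h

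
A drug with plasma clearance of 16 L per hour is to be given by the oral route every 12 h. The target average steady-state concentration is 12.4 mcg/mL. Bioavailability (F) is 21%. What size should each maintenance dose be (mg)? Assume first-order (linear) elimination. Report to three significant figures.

11300 mg

D = CL × Css × τ / F = 16.00 × 12.4 × 12 / 0.21 = 11340 mg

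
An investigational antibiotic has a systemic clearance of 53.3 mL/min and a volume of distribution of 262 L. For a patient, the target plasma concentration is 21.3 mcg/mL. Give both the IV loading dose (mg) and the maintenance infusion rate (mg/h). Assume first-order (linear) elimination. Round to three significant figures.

(a) 5580 mg; (b) 68.1 mg/h

LD = Vd · C_target = 262.0 × 21.3 = 5581 mg
CL = 53.3 mL/min = 53.3 × 0.06 = 3.198 L/h
Maintenance infusion rate = CL × Css = 3.198 × 21.3 = 68.12 mg/h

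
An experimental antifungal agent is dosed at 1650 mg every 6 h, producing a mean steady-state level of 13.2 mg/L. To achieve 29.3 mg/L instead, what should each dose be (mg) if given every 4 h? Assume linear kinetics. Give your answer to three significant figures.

With linear kinetics, Css is proportional to dose rate (D/τ) at fixed clearance.
D₂ = D₁ × (Css,target / Css,current) × (τ₂/τ₁) = 1650 × (29.3/13.2) × (4/6) = 2442 mg

2440 mg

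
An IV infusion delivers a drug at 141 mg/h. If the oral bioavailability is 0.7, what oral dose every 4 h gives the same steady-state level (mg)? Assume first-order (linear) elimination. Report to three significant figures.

806 mg

To maintain the same Css, the systemic dosing rate must be unchanged: F·D/τ = infusion rate.
D = rate × τ / F = 141 × 4 / 0.7 = 805.7 mg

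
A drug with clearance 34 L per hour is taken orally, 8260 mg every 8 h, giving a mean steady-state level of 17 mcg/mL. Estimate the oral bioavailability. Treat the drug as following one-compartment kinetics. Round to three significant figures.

0.560

F·D/τ = CL·Css at steady state → F = CL·Css·τ / D.
F = 34 × 17 × 8 / 8260 = 0.560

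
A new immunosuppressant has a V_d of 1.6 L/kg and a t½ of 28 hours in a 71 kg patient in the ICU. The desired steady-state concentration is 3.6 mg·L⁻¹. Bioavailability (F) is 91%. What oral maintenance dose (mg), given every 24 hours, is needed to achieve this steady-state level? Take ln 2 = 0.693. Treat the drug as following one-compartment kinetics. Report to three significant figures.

267 mg

Total Vd = 1.6 × 71 = 113.6 L
k = 0.693/28 = 0.02475 h⁻¹, so CL = k·Vd = 0.02475 × 113.6 = 2.812 L/h
D = CL × Css × τ / F = 2.812 × 3.6 × 24 / 0.91 = 267.0 mg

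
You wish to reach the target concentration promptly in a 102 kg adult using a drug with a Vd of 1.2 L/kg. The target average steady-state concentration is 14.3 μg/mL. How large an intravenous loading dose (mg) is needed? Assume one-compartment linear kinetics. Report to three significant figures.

Vd = 1.2 L/kg × 102 kg = 122.4 L
LD = Vd × C = 122.4 × 14.30 = 1750 mg

1750 mg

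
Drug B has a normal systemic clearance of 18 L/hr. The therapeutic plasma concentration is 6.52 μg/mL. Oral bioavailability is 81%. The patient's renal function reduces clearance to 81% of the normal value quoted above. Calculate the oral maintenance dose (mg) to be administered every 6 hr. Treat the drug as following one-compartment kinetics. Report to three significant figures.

Patient clearance = 0.81 × 18.00 = 14.58 L/h
D = CL × Css × τ / F = 14.58 × 6.52 × 6 / 0.81 = 704.2 mg

704 mg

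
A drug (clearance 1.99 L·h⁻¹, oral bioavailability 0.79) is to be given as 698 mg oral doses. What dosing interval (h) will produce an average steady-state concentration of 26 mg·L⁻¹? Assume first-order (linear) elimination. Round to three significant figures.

10.7 h

F·D/τ = CL·Css → τ = F·D / (CL·Css).
τ = 0.79 × 698 / (1.99 × 26) = 10.66 h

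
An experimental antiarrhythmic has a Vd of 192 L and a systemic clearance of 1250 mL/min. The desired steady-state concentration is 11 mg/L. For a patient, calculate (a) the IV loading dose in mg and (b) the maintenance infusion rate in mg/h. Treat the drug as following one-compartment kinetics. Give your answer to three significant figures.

(a) 2110 mg; (b) 825 mg/h

Loading: fill Vd to C_target → 192.0 L × 11 mg/L = 2112 mg
CL = 1250 mL/min = 1250 × 0.06 = 75.00 L/h
Maintenance: replace elimination → rate = CL × Css = 75.00 × 11 = 825.0 mg/h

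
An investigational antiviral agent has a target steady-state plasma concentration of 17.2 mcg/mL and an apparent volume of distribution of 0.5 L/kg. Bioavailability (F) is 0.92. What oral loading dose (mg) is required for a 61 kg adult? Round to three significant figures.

570 mg

Total Vd = 0.5 × 61 = 30.50 L
LD = Vd × C / F = 30.50 × 17.20 / 0.92 = 570.2 mg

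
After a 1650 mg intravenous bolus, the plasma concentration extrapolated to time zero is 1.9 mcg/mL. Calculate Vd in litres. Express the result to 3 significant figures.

Immediately after an IV bolus, C₀ = Dose / Vd, so Vd = Dose / C₀.
Vd = 1650 / 1.9 = 868.4 L

868 L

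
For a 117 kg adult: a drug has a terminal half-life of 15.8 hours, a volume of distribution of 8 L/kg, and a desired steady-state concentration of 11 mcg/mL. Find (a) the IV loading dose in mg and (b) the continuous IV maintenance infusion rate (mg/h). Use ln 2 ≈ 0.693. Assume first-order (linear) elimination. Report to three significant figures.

(a) 10300 mg; (b) 452 mg/h

Vd(total) = 117 kg × 8 L/kg = 936.0 L
LD = Vd × C = 936.0 × 11 = 10300 mg
CL = 0.693 × Vd / t½ = 0.693 × 936.0 / 15.8 = 41.05 L/h
Infusion rate = CL × Css = 41.05 × 11 = 451.6 mg/h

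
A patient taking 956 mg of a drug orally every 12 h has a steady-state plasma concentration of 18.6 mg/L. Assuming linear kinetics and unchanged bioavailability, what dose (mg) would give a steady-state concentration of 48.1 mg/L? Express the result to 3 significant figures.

2470 mg

With linear kinetics, Css is proportional to dose rate (D/τ) at fixed clearance.
D₂ = D₁ × (Css,target / Css,current) = 956 × 48.1/18.6 = 2472 mg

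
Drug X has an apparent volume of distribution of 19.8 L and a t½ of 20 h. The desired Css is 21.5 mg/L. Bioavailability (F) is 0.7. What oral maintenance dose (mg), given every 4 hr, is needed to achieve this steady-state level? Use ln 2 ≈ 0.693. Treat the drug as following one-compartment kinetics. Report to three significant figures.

84.3 mg

k = 0.693/20 = 0.03465 h⁻¹, so CL = k·Vd = 0.03465 × 19.80 = 0.6861 L/h
D = CL × Css × τ / F = 0.6861 × 21.5 × 4 / 0.7 = 84.29 mg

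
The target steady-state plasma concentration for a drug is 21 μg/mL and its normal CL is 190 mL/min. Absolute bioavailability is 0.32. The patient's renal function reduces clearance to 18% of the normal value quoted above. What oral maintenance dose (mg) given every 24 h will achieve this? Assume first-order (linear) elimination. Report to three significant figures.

Convert clearance: 190 mL/min × 60 min/h ÷ 1000 mL/L = 11.40 L/h
Patient clearance = 0.18 × 11.40 = 2.052 L/h
At steady state, dose per interval replaces the amount cleared in that interval: F·D/τ = CL·Css.
D = CL × Css × τ / F = 2.052 × 21 × 24 / 0.32 = 3232 mg

3230 mg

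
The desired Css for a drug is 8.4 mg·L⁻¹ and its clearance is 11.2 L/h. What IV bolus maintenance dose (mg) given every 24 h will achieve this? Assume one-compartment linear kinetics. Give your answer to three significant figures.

2260 mg

D = CL × Css × τ = 11.20 × 8.4 × 24 = 2258 mg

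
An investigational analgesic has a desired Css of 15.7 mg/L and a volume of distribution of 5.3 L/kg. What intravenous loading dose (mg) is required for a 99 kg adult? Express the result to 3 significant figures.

Vd(total) = 99 kg × 5.3 L/kg = 524.7 L
LD = Vd × C = 524.7 × 15.70 = 8238 mg

8240 mg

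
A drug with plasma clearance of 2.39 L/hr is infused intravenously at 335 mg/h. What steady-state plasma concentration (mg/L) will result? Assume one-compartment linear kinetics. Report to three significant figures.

Css = rate / CL = 335 / 2.390 = 140.2 mg/L

140 mg/L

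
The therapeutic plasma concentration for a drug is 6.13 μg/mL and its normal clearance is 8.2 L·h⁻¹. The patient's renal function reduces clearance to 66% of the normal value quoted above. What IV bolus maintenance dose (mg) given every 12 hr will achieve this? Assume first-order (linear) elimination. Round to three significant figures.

398 mg

Patient clearance = 0.66 × 8.200 = 5.412 L/h
At steady state, dose per interval replaces the amount cleared in that interval: D/τ = CL·Css.
D = CL × Css × τ = 5.412 × 6.13 × 12 = 398.1 mg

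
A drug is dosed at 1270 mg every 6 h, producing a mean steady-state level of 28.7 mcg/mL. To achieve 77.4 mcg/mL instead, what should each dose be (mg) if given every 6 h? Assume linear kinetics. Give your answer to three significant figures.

3430 mg

With linear kinetics, Css is proportional to dose rate (D/τ) at fixed clearance.
D₂ = D₁ × (Css,target / Css,current) = 1270 × 77.4/28.7 = 3425 mg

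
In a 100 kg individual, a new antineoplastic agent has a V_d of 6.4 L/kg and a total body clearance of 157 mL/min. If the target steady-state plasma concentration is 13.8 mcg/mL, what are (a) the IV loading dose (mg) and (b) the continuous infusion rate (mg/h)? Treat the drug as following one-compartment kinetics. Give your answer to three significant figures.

Total Vd = 6.4 × 100 = 640.0 L
LD = Vd · C_target = 640.0 × 13.8 = 8832 mg
Convert clearance: 157 mL/min × 60 min/h ÷ 1000 mL/L = 9.420 L/h
Infusion rate = 9.420 L/h × 13.8 mg/L = 130.0 mg/h

(a) 8830 mg; (b) 130 mg/h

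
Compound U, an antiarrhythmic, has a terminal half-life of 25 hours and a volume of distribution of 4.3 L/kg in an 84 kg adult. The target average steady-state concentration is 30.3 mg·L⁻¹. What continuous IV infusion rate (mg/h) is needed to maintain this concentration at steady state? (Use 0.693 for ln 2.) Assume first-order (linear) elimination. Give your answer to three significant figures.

303 mg/h

Vd(total) = 84 kg × 4.3 L/kg = 361.2 L
CL = ln 2 · Vd / t½ = 0.693 × 361.2 / 25 = 10.01 L/h
Infusion rate = CL × Css = 10.01 × 30.3 = 303.3 mg/h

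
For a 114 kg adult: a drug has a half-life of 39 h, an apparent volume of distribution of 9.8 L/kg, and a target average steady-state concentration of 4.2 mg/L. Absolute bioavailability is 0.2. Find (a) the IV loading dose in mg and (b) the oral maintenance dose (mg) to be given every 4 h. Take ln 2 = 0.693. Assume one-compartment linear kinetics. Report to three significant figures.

Vd = 9.8 L/kg × 114 kg = 1117 L
LD = Vd × C = 1117 × 4.2 = 4691 mg
CL = 0.693 × Vd / t½ = 0.693 × 1117 / 39 = 19.85 L/h
D = CL × Css × τ / F = 19.85 × 4.2 × 4 / 0.2 = 1667 mg

(a) 4690 mg; (b) 1670 mg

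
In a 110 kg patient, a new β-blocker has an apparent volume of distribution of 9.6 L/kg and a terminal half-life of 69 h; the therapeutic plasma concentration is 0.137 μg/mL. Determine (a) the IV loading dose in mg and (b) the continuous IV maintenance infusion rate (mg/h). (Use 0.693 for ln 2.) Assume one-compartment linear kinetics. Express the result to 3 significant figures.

Vd = 9.6 L/kg × 110 kg = 1056 L
LD = Vd × C = 1056 × 0.137 = 144.7 mg
CL = 0.693 × Vd / t½ = 0.693 × 1056 / 69 = 10.61 L/h
Infusion rate = CL × Css = 10.61 × 0.137 = 1.454 mg/h

(a) 145 mg; (b) 1.45 mg/h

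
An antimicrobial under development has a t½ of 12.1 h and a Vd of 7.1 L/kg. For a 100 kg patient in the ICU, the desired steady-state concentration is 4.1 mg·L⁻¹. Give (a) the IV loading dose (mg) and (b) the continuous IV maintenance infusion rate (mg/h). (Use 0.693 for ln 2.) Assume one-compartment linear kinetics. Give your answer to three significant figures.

(a) 2910 mg; (b) 167 mg/h

Vd(total) = 100 kg × 7.1 L/kg = 710.0 L
LD = Vd × C = 710.0 × 4.1 = 2911 mg
CL = 0.693 × Vd / t½ = 0.693 × 710.0 / 12.1 = 40.66 L/h
Infusion rate = CL × Css = 40.66 × 4.1 = 166.7 mg/h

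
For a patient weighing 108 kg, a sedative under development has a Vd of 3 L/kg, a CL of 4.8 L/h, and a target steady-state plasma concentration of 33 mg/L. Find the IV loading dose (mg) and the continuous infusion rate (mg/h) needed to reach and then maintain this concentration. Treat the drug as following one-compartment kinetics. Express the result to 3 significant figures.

Vd = 3 L/kg × 108 kg = 324.0 L
LD = Vd · C_target = 324.0 × 33 = 10690 mg
Infusion rate = 4.800 L/h × 33 mg/L = 158.4 mg/h

(a) 10700 mg; (b) 158 mg/h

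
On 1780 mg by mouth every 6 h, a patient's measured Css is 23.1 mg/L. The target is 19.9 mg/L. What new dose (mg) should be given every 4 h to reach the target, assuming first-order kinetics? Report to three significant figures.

1020 mg

With linear kinetics, Css is proportional to dose rate (D/τ) at fixed clearance.
D₂ = D₁ × (Css,target / Css,current) × (τ₂/τ₁) = 1780 × (19.9/23.1) × (4/6) = 1022 mg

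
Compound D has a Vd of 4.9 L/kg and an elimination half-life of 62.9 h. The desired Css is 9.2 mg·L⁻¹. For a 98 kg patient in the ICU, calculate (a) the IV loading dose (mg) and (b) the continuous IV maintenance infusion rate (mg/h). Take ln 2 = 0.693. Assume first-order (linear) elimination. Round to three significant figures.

(a) 4420 mg; (b) 48.7 mg/h

Vd = 4.9 L/kg × 98 kg = 480.2 L
LD = Vd × C = 480.2 × 9.2 = 4418 mg
CL = 0.693 × Vd / t½ = 0.693 × 480.2 / 62.9 = 5.291 L/h
Infusion rate = CL × Css = 5.291 × 9.2 = 48.68 mg/h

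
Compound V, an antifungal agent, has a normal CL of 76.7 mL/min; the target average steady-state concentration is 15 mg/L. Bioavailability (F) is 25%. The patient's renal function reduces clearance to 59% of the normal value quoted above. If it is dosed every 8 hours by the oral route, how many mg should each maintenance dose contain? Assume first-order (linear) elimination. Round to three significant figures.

CL = 76.7 mL/min = 76.7 × 0.06 = 4.602 L/h
Patient clearance = 0.59 × 4.602 = 2.715 L/h
D = CL × Css × τ / F = 2.715 × 15 × 8 / 0.25 = 1303 mg

1300 mg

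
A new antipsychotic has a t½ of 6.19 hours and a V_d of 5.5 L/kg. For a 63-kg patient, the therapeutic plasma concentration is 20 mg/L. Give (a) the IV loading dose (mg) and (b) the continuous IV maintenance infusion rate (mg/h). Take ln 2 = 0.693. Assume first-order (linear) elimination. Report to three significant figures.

(a) 6930 mg; (b) 776 mg/h

Vd = 5.5 L/kg × 63 kg = 346.5 L
LD = Vd × C = 346.5 × 20 = 6930 mg
CL = 0.693 × Vd / t½ = 0.693 × 346.5 / 6.19 = 38.79 L/h
Infusion rate = CL × Css = 38.79 × 20 = 775.8 mg/h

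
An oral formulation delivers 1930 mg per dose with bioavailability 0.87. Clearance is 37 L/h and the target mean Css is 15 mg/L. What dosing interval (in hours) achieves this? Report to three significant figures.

F·D/τ = CL·Css → τ = F·D / (CL·Css).
τ = 0.87 × 1930 / (37 × 15) = 3.025 h

3.03 h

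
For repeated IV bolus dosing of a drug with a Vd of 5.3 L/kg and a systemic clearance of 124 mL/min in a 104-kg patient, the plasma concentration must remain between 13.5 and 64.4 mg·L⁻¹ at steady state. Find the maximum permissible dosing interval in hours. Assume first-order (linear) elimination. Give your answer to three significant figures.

116 h

Vd = 5.3 L/kg × 104 kg = 551.2 L
CL = 124 mL/min = 124 × 0.06 = 7.440 L/h
k = CL / Vd = 7.440 / 551.2 = 0.01350 h⁻¹
Between IV bolus doses, concentration decays as C = C₀·e^(−kτ), so C_peak/C_trough = e^(kτ).
τ_max = ln(C_peak/C_trough) / k = ln(64.4/13.5) / 0.01350 = 1.562 / 0.01350 = 115.7 h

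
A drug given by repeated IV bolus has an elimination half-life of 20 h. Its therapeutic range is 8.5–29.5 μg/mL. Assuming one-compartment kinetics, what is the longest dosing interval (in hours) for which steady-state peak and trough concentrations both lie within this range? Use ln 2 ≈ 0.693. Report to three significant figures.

k = 0.693 / t½ = 0.693 / 20 = 0.03465 h⁻¹
Between IV bolus doses, concentration decays as C = C₀·e^(−kτ), so C_peak/C_trough = e^(kτ).
τ_max = ln(C_peak/C_trough) / k = ln(29.5/8.5) / 0.03465 = 1.244 / 0.03465 = 35.90 h

35.9 h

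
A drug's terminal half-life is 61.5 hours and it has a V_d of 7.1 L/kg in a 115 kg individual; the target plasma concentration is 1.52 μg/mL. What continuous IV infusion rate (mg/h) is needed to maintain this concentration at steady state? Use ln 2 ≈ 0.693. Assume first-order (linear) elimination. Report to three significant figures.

Total Vd = 7.1 × 115 = 816.5 L
k = 0.693/61.5 = 0.01127 h⁻¹, so CL = k·Vd = 0.01127 × 816.5 = 9.202 L/h
Infusion rate = CL × Css = 9.202 × 1.52 = 13.99 mg/h

14.0 mg/h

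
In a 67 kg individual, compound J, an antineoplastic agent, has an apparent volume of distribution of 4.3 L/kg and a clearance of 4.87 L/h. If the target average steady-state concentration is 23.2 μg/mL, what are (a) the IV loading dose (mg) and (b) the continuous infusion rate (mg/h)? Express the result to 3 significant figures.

(a) 6680 mg; (b) 113 mg/h

Total Vd = 4.3 × 67 = 288.1 L
Loading: fill Vd to C_target → 288.1 L × 23.2 mg/L = 6684 mg
Infusion rate = 4.870 L/h × 23.2 mg/L = 113.0 mg/h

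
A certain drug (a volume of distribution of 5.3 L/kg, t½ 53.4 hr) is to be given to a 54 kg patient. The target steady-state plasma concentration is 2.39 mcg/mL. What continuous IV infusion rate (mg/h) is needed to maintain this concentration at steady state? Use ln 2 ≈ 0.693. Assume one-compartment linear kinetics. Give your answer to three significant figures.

Vd(total) = 54 kg × 5.3 L/kg = 286.2 L
CL = 0.693 × Vd / t½ = 0.693 × 286.2 / 53.4 = 3.714 L/h
Infusion rate = CL × Css = 3.714 × 2.39 = 8.876 mg/h

8.88 mg/h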